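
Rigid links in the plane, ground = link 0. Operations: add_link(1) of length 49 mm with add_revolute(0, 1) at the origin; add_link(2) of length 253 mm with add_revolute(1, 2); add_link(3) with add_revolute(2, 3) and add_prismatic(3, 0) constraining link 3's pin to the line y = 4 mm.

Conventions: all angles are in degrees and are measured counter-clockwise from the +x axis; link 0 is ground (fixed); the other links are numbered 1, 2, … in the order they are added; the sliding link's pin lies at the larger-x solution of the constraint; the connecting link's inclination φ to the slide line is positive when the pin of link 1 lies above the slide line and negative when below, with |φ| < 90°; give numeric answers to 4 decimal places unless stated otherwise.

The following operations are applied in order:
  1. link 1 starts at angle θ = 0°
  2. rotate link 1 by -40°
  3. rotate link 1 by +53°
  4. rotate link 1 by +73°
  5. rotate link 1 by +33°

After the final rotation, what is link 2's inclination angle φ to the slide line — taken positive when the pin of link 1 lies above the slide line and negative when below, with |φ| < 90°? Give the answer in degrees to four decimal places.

geometry: r = 49 mm, L = 253 mm, e = 4 mm; θ starts at 0°
rotate link 1 by -40°: θ ← 0° -40° = -40°
rotate link 1 by +53°: θ ← -40° +53° = 13°
rotate link 1 by +73°: θ ← 13° +73° = 86°
rotate link 1 by +33°: θ ← 86° +33° = 119°
h = r sin θ − e = 42.856366 − 4 = 38.856366
sin φ = h / L = 38.856366 / 253 = 0.15358247
φ = arcsin(0.15358247) = 8.834594°

8.8346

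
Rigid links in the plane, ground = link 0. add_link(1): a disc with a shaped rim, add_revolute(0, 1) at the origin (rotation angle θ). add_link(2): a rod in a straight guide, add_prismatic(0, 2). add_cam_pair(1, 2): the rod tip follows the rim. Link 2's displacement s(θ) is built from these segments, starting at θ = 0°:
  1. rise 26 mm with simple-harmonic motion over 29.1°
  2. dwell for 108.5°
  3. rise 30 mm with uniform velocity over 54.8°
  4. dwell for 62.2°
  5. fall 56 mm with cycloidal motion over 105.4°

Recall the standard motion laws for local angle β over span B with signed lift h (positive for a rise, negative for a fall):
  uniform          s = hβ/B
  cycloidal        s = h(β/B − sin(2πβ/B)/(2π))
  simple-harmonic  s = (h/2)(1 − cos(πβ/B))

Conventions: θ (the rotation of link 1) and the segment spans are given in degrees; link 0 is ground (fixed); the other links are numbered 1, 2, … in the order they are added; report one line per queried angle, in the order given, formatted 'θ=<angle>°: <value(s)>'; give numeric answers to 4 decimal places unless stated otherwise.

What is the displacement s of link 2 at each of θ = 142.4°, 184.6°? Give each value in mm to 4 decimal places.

segment 1 (0° to 29.1°, simple-harmonic, h = 26) is passed completely: s = 0.0000 + (26) = 26.0000
segment 2 (29.1° to 137.6°, dwell): s unchanged at 26.0000
θ = 142.4° falls in segment 3 (137.6° to 192.4°, uniform, h = 30): β = 142.4 − 137.6 = 4.8°, B = 54.8°; Δs = 30·4.8/54.8 = 2.6277; s = 26.0000 + 2.6277 = 28.6277
θ = 184.6° falls in segment 3 (137.6° to 192.4°, uniform, h = 30): β = 184.6 − 137.6 = 47°, B = 54.8°; Δs = 30·47/54.8 = 25.7299; s = 26.0000 + 25.7299 = 51.7299

θ=142.4°: 28.6277
θ=184.6°: 51.7299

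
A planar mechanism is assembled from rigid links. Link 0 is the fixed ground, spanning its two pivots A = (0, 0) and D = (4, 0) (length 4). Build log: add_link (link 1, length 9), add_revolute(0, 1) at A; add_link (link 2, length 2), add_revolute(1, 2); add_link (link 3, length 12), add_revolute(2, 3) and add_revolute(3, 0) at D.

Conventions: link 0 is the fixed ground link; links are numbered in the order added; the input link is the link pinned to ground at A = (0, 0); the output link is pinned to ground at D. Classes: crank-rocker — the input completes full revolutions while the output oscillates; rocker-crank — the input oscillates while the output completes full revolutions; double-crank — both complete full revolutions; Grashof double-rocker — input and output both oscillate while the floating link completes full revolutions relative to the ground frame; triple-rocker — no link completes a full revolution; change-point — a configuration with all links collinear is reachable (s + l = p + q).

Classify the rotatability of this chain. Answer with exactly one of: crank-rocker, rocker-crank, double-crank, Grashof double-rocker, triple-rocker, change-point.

lengths: ground=4, input=9, coupler=2, output=12
sorted: s=2 (shortest), l=12 (longest), p+q=13
s + l = 14 vs p + q = 13
s + l > p + q → non-Grashof → no link fully rotates → triple-rocker

triple-rocker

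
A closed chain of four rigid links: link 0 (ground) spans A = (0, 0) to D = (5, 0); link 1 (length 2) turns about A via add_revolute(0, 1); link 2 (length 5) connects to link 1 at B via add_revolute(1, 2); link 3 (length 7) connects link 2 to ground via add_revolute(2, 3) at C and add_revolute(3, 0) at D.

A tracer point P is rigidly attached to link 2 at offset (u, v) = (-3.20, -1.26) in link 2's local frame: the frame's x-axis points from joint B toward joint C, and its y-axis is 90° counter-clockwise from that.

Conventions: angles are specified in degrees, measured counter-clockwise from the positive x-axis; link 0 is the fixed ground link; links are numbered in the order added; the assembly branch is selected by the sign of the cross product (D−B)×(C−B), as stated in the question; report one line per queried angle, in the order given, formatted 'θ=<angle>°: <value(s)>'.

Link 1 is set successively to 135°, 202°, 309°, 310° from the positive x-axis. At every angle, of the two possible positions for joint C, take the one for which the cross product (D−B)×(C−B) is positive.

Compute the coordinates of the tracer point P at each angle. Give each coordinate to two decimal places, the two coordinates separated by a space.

A=(0,0), D=(5.00,0)
θ=135°: B = A + 2.00·(cos135°, sin135°) = (-1.4142, 1.4142)
θ=135°: |BD| = 6.5683
θ=135°: circle(B,5.00) ∩ circle(D,7.00): a=1.4572, h=4.7830
θ=135°:   candidates: C₊=(1.0386,5.7712) cross=31.416; C₋=(-1.0210,-3.5703) cross=-31.416
θ=135°:   branch + wants cross > 0 → take C=(1.0386,5.7712) (cross=31.416)
θ=135°: ex = (C−B)/|BC| = (0.4906,0.8714); ey = (-0.8714,0.4906)
θ=135°: P = B + -3.20·ex + -1.26·ey = (-1.8860,-1.9924)
θ=202°: B = A + 2.00·(cos202°, sin202°) = (-1.8544, -0.7492)
θ=202°: |BD| = 6.8952
θ=202°: circle(B,5.00) ∩ circle(D,7.00): a=1.7073, h=4.6995
θ=202°:   candidates: C₊=(-0.6679,4.1080) cross=32.404; C₋=(0.3534,-5.2354) cross=-32.404
θ=202°:   branch + wants cross > 0 → take C=(-0.6679,4.1080) (cross=32.404)
θ=202°: ex = (C−B)/|BC| = (0.2373,0.9714); ey = (-0.9714,0.2373)
θ=202°: P = B + -3.20·ex + -1.26·ey = (-1.3897,-4.1568)
θ=309°: B = A + 2.00·(cos309°, sin309°) = (1.2586, -1.5543)
θ=309°: |BD| = 4.0514
θ=309°: circle(B,5.00) ∩ circle(D,7.00): a=-0.9363, h=4.9116
θ=309°:   candidates: C₊=(-1.4903,2.6222) cross=19.899; C₋=(2.2783,-6.4492) cross=-19.899
θ=309°:   branch + wants cross > 0 → take C=(-1.4903,2.6222) (cross=19.899)
θ=309°: ex = (C−B)/|BC| = (-0.5498,0.8353); ey = (-0.8353,-0.5498)
θ=309°: P = B + -3.20·ex + -1.26·ey = (4.0704,-3.5345)
θ=310°: B = A + 2.00·(cos310°, sin310°) = (1.2856, -1.5321)
θ=310°: |BD| = 4.0180
θ=310°: circle(B,5.00) ∩ circle(D,7.00): a=-0.9776, h=4.9035
θ=310°:   candidates: C₊=(-1.4879,2.6282) cross=19.702; C₋=(2.2516,-6.4379) cross=-19.702
θ=310°:   branch + wants cross > 0 → take C=(-1.4879,2.6282) (cross=19.702)
θ=310°: ex = (C−B)/|BC| = (-0.5547,0.8321); ey = (-0.8321,-0.5547)
θ=310°: P = B + -3.20·ex + -1.26·ey = (4.1090,-3.4958)

θ=135°: -1.89 -1.99
θ=202°: -1.39 -4.16
θ=309°: 4.07 -3.53
θ=310°: 4.11 -3.50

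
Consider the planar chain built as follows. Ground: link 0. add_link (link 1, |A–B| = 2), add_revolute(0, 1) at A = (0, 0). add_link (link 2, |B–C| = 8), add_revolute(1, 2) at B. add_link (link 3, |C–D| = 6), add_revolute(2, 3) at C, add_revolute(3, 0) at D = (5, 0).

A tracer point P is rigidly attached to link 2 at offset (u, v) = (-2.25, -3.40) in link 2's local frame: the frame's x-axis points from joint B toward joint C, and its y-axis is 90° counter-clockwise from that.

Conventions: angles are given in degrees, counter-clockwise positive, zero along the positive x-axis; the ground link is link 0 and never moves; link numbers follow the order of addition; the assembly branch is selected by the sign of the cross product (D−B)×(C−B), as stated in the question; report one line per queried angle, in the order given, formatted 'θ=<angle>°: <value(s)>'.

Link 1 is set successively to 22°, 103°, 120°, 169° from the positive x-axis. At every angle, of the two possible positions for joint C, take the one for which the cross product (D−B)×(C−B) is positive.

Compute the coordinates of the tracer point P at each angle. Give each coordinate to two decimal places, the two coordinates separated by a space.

A=(0,0), D=(5.00,0)
θ=22°: B = A + 2.00·(cos22°, sin22°) = (1.8544, 0.7492)
θ=22°: |BD| = 3.2336
θ=22°: circle(B,8.00) ∩ circle(D,6.00): a=5.9463, h=5.3518
θ=22°:   candidates: C₊=(8.8789,4.5776) cross=17.306; C₋=(6.3989,-5.8346) cross=-17.306
θ=22°:   branch + wants cross > 0 → take C=(8.8789,4.5776) (cross=17.306)
θ=22°: ex = (C−B)/|BC| = (0.8781,0.4785); ey = (-0.4785,0.8781)
θ=22°: P = B + -2.25·ex + -3.40·ey = (1.5058,-3.3129)
θ=103°: B = A + 2.00·(cos103°, sin103°) = (-0.4499, 1.9487)
θ=103°: |BD| = 5.7878
θ=103°: circle(B,8.00) ∩ circle(D,6.00): a=5.3128, h=5.9812
θ=103°:   candidates: C₊=(6.5665,5.7919) cross=34.618; C₋=(2.5389,-5.4720) cross=-34.618
θ=103°:   branch + wants cross > 0 → take C=(6.5665,5.7919) (cross=34.618)
θ=103°: ex = (C−B)/|BC| = (0.8771,0.4804); ey = (-0.4804,0.8771)
θ=103°: P = B + -2.25·ex + -3.40·ey = (-0.7899,-2.1141)
θ=120°: B = A + 2.00·(cos120°, sin120°) = (-1.0000, 1.7321)
θ=120°: |BD| = 6.2450
θ=120°: circle(B,8.00) ∩ circle(D,6.00): a=5.3643, h=5.9350
θ=120°:   candidates: C₊=(5.7999,5.9464) cross=37.064; C₋=(2.5078,-5.4579) cross=-37.064
θ=120°:   branch + wants cross > 0 → take C=(5.7999,5.9464) (cross=37.064)
θ=120°: ex = (C−B)/|BC| = (0.8500,0.5268); ey = (-0.5268,0.8500)
θ=120°: P = B + -2.25·ex + -3.40·ey = (-1.1214,-2.3432)
θ=169°: B = A + 2.00·(cos169°, sin169°) = (-1.9633, 0.3816)
θ=169°: |BD| = 6.9737
θ=169°: circle(B,8.00) ∩ circle(D,6.00): a=5.4944, h=5.8148
θ=169°:   candidates: C₊=(3.8411,5.8870) cross=40.551; C₋=(3.2047,-5.7251) cross=-40.551
θ=169°:   branch + wants cross > 0 → take C=(3.8411,5.8870) (cross=40.551)
θ=169°: ex = (C−B)/|BC| = (0.7255,0.6882); ey = (-0.6882,0.7255)
θ=169°: P = B + -2.25·ex + -3.40·ey = (-1.2559,-3.6336)

θ=22°: 1.51 -3.31
θ=103°: -0.79 -2.11
θ=120°: -1.12 -2.34
θ=169°: -1.26 -3.63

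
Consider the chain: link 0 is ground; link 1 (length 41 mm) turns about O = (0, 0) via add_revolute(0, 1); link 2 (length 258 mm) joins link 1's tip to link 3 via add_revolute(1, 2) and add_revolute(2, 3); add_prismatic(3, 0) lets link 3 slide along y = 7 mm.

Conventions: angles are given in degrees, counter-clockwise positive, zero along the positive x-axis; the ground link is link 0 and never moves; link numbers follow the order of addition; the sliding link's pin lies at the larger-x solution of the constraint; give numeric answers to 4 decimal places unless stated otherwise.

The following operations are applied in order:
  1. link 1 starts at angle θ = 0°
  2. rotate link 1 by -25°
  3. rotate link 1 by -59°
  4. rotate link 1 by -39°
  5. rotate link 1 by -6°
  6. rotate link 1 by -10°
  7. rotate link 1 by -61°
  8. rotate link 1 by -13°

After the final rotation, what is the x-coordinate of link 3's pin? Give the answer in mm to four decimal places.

geometry: r = 41 mm, L = 258 mm, e = 7 mm; θ starts at 0°
rotate link 1 by -25°: θ ← 0° -25° = -25°
rotate link 1 by -59°: θ ← -25° -59° = -84°
rotate link 1 by -39°: θ ← -84° -39° = -123°
rotate link 1 by -6°: θ ← -123° -6° = -129°
rotate link 1 by -10°: θ ← -129° -10° = -139°
rotate link 1 by -61°: θ ← -139° -61° = -200°
rotate link 1 by -13°: θ ← -200° -13° = -213°
crank pin P = (r cos θ, r sin θ) = (-34.385493, 22.330200)
h = r sin θ − e = 22.330200 − 7 = 15.330200
x = r cos θ + √(L² − h²) = -34.385493 + 257.544142 = 223.158648

223.1586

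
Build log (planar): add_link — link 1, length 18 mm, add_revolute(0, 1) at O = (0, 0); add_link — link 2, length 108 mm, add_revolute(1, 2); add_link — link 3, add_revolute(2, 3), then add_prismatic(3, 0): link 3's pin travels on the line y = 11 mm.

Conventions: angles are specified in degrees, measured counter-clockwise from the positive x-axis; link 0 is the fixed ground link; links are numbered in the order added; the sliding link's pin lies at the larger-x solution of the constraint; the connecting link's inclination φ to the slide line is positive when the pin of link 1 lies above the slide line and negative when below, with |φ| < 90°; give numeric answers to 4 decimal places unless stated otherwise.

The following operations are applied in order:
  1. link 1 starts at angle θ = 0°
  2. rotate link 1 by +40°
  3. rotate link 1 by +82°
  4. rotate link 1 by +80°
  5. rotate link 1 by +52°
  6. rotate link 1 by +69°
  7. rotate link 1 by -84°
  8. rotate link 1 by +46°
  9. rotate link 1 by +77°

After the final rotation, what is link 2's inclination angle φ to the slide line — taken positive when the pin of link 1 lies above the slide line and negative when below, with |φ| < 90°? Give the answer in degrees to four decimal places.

geometry: r = 18 mm, L = 108 mm, e = 11 mm; θ starts at 0°
rotate link 1 by +40°: θ ← 0° +40° = 40°
rotate link 1 by +82°: θ ← 40° +82° = 122°
rotate link 1 by +80°: θ ← 122° +80° = 202°
rotate link 1 by +52°: θ ← 202° +52° = 254°
rotate link 1 by +69°: θ ← 254° +69° = 323°
rotate link 1 by -84°: θ ← 323° -84° = 239°
rotate link 1 by +46°: θ ← 239° +46° = 285°
rotate link 1 by +77°: θ ← 285° +77° = 362°
h = r sin θ − e = 0.628191 − 11 = -10.371809
sin φ = h / L = -10.371809 / 108 = -0.09603527
φ = arcsin(-0.09603527) = -5.510909°

-5.5109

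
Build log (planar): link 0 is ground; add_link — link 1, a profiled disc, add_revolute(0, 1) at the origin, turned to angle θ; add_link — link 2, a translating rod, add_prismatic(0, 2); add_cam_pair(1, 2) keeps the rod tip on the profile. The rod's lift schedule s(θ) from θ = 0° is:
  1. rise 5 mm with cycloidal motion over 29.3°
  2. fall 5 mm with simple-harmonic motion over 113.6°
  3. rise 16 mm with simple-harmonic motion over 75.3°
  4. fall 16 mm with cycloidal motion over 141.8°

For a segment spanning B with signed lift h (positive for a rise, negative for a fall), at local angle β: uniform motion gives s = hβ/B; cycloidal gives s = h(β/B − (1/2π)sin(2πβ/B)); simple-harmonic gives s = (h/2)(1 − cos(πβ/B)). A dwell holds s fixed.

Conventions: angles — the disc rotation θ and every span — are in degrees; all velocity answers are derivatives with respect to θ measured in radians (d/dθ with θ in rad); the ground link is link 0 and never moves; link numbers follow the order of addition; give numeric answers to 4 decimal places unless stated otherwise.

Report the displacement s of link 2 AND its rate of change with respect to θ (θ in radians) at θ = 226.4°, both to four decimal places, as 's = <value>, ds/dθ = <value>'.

seg 1 [0°–29.3°] cycloidal, h=5: full span → s += 5 → s = 5.0000
seg 2 [29.3°–142.9°] simple-harmonic, h=-5: full span → s += -5 → s = 0.0000
seg 3 [142.9°–218.2°] simple-harmonic, h=16: full span → s += 16 → s = 16.0000
seg 4 [218.2°–360°] cycloidal, h=-16: θ=226.4° here. β=8.2, B=141.8. -16·(0.0578 − sin(2π·0.0578)/(2π)) = -0.0202 → s = 15.9798
velocity in seg [218.2°–360°] (cycloidal), θ in radians: β = 8.2° = 0.1431 rad, B = 141.8° = 2.4749 rad; ds/dθ = (h/B)(1 − cos(2πβ/B)) = ((-16)/2.4749)(1 − cos(2π·0.0578)) = -0.422074 mm/rad

s = 15.9798, ds/dθ = -0.4221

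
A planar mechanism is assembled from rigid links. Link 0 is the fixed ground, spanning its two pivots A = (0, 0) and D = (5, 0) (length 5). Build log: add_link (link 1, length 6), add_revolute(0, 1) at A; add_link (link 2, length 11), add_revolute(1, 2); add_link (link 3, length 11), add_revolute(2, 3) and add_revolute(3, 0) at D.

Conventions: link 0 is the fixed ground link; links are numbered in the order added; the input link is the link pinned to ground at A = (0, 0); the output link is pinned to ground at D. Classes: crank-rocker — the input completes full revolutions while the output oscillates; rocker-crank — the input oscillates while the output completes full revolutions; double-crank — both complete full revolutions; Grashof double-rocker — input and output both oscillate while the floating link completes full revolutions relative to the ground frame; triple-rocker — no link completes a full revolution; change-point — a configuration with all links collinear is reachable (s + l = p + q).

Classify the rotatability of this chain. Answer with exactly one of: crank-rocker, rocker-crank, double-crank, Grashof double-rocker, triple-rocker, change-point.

lengths: ground=5, input=6, coupler=11, output=11
sorted: s=5 (shortest), l=11 (longest), p+q=17
s + l = 16 vs p + q = 17
s + l < p + q (Grashof) with shortest = ground link → double-crank

double-crank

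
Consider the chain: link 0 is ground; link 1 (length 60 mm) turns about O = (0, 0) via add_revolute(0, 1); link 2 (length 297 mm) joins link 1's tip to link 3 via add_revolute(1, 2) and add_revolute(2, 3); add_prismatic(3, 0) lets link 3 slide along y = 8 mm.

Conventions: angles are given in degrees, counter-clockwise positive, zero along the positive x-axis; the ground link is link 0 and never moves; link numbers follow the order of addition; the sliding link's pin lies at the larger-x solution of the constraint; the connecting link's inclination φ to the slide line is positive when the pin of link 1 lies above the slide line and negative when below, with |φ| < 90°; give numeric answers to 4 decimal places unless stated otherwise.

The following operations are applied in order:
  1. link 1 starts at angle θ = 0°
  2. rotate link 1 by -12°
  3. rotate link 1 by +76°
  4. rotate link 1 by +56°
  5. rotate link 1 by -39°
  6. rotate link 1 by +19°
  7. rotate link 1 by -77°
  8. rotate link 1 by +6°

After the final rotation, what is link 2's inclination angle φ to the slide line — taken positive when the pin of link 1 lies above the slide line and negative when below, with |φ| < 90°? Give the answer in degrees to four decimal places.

geometry: r = 60 mm, L = 297 mm, e = 8 mm; θ starts at 0°
rotate link 1 by -12°: θ ← 0° -12° = -12°
rotate link 1 by +76°: θ ← -12° +76° = 64°
rotate link 1 by +56°: θ ← 64° +56° = 120°
rotate link 1 by -39°: θ ← 120° -39° = 81°
rotate link 1 by +19°: θ ← 81° +19° = 100°
rotate link 1 by -77°: θ ← 100° -77° = 23°
rotate link 1 by +6°: θ ← 23° +6° = 29°
h = r sin θ − e = 29.088577 − 8 = 21.088577
sin φ = h / L = 21.088577 / 297 = 0.07100531
φ = arcsin(0.07100531) = 4.071731°

4.0717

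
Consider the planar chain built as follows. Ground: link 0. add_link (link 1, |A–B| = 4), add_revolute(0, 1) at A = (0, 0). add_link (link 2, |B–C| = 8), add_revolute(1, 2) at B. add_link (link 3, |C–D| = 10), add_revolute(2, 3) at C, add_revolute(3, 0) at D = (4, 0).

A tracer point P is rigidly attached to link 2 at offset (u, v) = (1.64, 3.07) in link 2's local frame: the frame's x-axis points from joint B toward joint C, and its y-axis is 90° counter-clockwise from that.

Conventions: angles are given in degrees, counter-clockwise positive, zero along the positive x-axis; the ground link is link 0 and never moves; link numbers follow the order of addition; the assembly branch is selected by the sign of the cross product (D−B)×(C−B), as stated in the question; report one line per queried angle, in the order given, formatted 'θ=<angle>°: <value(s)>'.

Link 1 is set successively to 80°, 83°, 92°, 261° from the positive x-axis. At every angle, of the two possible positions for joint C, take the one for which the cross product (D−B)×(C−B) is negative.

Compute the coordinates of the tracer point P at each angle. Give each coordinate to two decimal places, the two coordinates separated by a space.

A=(0,0), D=(4.00,0)
θ=80°: B = A + 4.00·(cos80°, sin80°) = (0.6946, 3.9392)
θ=80°: |BD| = 5.1423
θ=80°: circle(B,8.00) ∩ circle(D,10.00): a=-0.9292, h=7.9459
θ=80°:   candidates: C₊=(6.1842,9.7586) cross=40.860; C₋=(-5.9896,-0.4564) cross=-40.860
θ=80°:   branch - wants cross < 0 → take C=(-5.9896,-0.4564) (cross=-40.860)
θ=80°: ex = (C−B)/|BC| = (-0.8355,-0.5495); ey = (0.5495,-0.8355)
θ=80°: P = B + 1.64·ex + 3.07·ey = (1.0112,0.4731)
θ=83°: B = A + 4.00·(cos83°, sin83°) = (0.4875, 3.9702)
θ=83°: |BD| = 5.3010
θ=83°: circle(B,8.00) ∩ circle(D,10.00): a=-0.7451, h=7.9652
θ=83°:   candidates: C₊=(5.9593,9.8062) cross=42.223; C₋=(-5.9719,-0.7497) cross=-42.223
θ=83°:   branch - wants cross < 0 → take C=(-5.9719,-0.7497) (cross=-42.223)
θ=83°: ex = (C−B)/|BC| = (-0.8074,-0.5900); ey = (0.5900,-0.8074)
θ=83°: P = B + 1.64·ex + 3.07·ey = (0.9746,0.5238)
θ=92°: B = A + 4.00·(cos92°, sin92°) = (-0.1396, 3.9976)
θ=92°: |BD| = 5.7547
θ=92°: circle(B,8.00) ∩ circle(D,10.00): a=-0.2505, h=7.9961
θ=92°:   candidates: C₊=(5.2347,9.9235) cross=46.015; C₋=(-5.8743,-1.5803) cross=-46.015
θ=92°:   branch - wants cross < 0 → take C=(-5.8743,-1.5803) (cross=-46.015)
θ=92°: ex = (C−B)/|BC| = (-0.7168,-0.6972); ey = (0.6972,-0.7168)
θ=92°: P = B + 1.64·ex + 3.07·ey = (0.8253,0.6534)
θ=261°: B = A + 4.00·(cos261°, sin261°) = (-0.6257, -3.9508)
θ=261°: |BD| = 6.0832
θ=261°: circle(B,8.00) ∩ circle(D,10.00): a=0.0827, h=7.9996
θ=261°:   candidates: C₊=(-5.7582,2.1859) cross=48.663; C₋=(4.6324,-9.9800) cross=-48.663
θ=261°:   branch - wants cross < 0 → take C=(4.6324,-9.9800) (cross=-48.663)
θ=261°: ex = (C−B)/|BC| = (0.6573,-0.7537); ey = (0.7537,0.6573)
θ=261°: P = B + 1.64·ex + 3.07·ey = (2.7659,-3.1689)

θ=80°: 1.01 0.47
θ=83°: 0.97 0.52
θ=92°: 0.83 0.65
θ=261°: 2.77 -3.17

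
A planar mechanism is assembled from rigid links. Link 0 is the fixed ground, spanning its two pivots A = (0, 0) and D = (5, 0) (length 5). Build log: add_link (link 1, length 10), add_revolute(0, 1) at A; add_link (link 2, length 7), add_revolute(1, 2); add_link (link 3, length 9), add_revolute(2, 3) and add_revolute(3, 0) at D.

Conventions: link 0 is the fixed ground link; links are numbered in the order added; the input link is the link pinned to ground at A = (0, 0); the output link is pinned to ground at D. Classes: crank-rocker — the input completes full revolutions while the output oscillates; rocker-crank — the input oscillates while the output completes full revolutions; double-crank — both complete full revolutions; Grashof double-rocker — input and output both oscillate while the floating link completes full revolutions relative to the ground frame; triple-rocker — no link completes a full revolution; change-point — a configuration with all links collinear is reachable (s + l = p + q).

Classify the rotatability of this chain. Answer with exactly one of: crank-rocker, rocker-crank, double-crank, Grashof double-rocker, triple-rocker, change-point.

lengths: ground=5, input=10, coupler=7, output=9
sorted: s=5 (shortest), l=10 (longest), p+q=16
s + l = 15 vs p + q = 16
s + l < p + q (Grashof) with shortest = ground link → double-crank

double-crank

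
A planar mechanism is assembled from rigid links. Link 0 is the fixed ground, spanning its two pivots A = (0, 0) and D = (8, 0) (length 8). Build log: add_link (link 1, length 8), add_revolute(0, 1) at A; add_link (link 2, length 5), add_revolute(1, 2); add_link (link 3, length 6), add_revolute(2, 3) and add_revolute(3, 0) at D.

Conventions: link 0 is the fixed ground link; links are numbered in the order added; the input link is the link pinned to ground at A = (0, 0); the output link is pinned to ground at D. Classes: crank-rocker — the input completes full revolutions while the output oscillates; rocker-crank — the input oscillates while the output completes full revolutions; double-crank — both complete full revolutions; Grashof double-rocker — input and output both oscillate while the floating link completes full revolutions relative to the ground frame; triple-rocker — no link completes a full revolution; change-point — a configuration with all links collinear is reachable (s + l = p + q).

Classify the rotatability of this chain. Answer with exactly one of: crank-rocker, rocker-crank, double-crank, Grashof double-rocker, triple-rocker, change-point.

lengths: ground=8, input=8, coupler=5, output=6
sorted: s=5 (shortest), l=8 (longest), p+q=14
s + l = 13 vs p + q = 14
s + l < p + q (Grashof) with shortest = coupler link → Grashof double-rocker

Grashof double-rocker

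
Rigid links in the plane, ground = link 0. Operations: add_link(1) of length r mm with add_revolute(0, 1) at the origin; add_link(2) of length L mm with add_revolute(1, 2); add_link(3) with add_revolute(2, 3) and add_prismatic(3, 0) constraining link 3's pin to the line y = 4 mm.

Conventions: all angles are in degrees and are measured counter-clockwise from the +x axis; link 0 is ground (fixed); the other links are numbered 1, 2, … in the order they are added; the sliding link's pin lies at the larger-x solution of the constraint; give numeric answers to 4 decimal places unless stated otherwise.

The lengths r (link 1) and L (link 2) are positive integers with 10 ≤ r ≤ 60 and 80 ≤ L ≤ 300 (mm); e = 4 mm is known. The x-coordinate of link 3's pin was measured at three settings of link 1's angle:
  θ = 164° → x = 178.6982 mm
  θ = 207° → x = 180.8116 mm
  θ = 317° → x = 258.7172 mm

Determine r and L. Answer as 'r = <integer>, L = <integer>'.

constraint per measurement: (x − r cos θ)² + (r sin θ − e)² = L²
subtracting the θ₁ and θ₂ equations cancels the r² and L² terms:
r = (x₁² − x₂²) / (2[(x₁cos θ₁ + e sin θ₁) − (x₂cos θ₂ + e sin θ₂)]) = 49.0002 → r = 49
L² = (x₁ − r cos θ₁)² + (r sin θ₁ − e)² = 51076.0188 → L = 226.0000 → L = 226
check at θ₃=317°: x = 258.7172 (printed 258.7172) ✓

r = 49, L = 226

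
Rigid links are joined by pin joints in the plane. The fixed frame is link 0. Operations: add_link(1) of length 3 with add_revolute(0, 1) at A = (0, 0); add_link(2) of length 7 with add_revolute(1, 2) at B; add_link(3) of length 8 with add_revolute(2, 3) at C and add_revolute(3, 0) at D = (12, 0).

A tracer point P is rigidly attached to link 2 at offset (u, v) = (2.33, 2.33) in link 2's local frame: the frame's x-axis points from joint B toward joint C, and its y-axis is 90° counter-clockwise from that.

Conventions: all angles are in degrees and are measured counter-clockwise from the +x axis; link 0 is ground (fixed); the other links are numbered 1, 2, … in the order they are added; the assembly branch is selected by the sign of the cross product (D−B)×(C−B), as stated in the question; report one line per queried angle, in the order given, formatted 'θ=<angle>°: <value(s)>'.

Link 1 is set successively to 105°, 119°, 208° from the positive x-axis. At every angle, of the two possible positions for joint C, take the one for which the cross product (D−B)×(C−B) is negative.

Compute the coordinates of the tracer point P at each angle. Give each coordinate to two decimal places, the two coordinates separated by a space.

A=(0,0), D=(12.00,0)
θ=105°: B = A + 3.00·(cos105°, sin105°) = (-0.7765, 2.8978)
θ=105°: |BD| = 13.1010
θ=105°: circle(B,7.00) ∩ circle(D,8.00): a=5.9780, h=3.6419
θ=105°:   candidates: C₊=(5.8590,5.1272) cross=47.713; C₋=(4.2479,-1.9762) cross=-47.713
θ=105°:   branch - wants cross < 0 → take C=(4.2479,-1.9762) (cross=-47.713)
θ=105°: ex = (C−B)/|BC| = (0.7178,-0.6963); ey = (0.6963,0.7178)
θ=105°: P = B + 2.33·ex + 2.33·ey = (2.5183,2.9478)
θ=119°: B = A + 3.00·(cos119°, sin119°) = (-1.4544, 2.6239)
θ=119°: |BD| = 13.7079
θ=119°: circle(B,7.00) ∩ circle(D,8.00): a=6.3068, h=3.0371
θ=119°:   candidates: C₊=(5.3171,4.3976) cross=41.632; C₋=(4.1544,-1.5643) cross=-41.632
θ=119°:   branch - wants cross < 0 → take C=(4.1544,-1.5643) (cross=-41.632)
θ=119°: ex = (C−B)/|BC| = (0.8013,-0.5983); ey = (0.5983,0.8013)
θ=119°: P = B + 2.33·ex + 2.33·ey = (1.8066,3.0967)
θ=208°: B = A + 3.00·(cos208°, sin208°) = (-2.6488, -1.4084)
θ=208°: |BD| = 14.7164
θ=208°: circle(B,7.00) ∩ circle(D,8.00): a=6.8486, h=1.4482
θ=208°:   candidates: C₊=(4.0297,0.6885) cross=21.312; C₋=(4.3069,-2.1945) cross=-21.312
θ=208°:   branch - wants cross < 0 → take C=(4.3069,-2.1945) (cross=-21.312)
θ=208°: ex = (C−B)/|BC| = (0.9937,-0.1123); ey = (0.1123,0.9937)
θ=208°: P = B + 2.33·ex + 2.33·ey = (-0.0719,0.6452)

θ=105°: 2.52 2.95
θ=119°: 1.81 3.10
θ=208°: -0.07 0.65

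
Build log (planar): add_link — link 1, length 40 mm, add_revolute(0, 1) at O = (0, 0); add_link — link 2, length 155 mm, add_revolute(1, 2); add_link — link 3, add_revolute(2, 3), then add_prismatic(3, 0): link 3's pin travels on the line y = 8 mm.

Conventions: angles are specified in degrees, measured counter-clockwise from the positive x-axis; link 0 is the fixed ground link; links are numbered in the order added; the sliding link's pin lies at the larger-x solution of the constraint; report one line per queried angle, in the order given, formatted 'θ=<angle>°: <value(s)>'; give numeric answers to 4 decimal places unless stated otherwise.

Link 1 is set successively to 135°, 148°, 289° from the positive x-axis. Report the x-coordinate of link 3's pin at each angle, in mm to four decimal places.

geometry: r = 40 mm, L = 155 mm, e = 8 mm
θ=135°: crank pin P = (r cos θ, r sin θ) = (-28.284271, 28.284271)
θ=135°: h = r sin θ − e = 28.284271 − 8 = 20.284271
θ=135°: x = r cos θ + √(L² − h²) = -28.284271 + 153.667005 = 125.382733
θ=148°: crank pin P = (r cos θ, r sin θ) = (-33.921924, 21.196771)
θ=148°: h = r sin θ − e = 21.196771 − 8 = 13.196771
θ=148°: x = r cos θ + √(L² − h²) = -33.921924 + 154.437189 = 120.515265
θ=289°: crank pin P = (r cos θ, r sin θ) = (13.022726, -37.820743)
θ=289°: h = r sin θ − e = -37.820743 − 8 = -45.820743
θ=289°: x = r cos θ + √(L² − h²) = 13.022726 + 148.072481 = 161.095207

θ=135°: 125.3827
θ=148°: 120.5153
θ=289°: 161.0952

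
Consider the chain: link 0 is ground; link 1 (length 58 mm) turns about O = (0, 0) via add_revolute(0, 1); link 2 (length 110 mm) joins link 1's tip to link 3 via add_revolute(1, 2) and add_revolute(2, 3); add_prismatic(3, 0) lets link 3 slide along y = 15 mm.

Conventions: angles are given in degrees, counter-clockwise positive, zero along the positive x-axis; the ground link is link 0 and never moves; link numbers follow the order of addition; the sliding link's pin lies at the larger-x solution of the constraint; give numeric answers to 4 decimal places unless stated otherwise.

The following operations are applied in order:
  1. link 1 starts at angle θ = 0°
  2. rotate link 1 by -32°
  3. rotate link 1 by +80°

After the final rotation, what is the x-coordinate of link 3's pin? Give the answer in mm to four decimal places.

geometry: r = 58 mm, L = 110 mm, e = 15 mm; θ starts at 0°
rotate link 1 by -32°: θ ← 0° -32° = -32°
rotate link 1 by +80°: θ ← -32° +80° = 48°
crank pin P = (r cos θ, r sin θ) = (38.809575, 43.102400)
h = r sin θ − e = 43.102400 − 15 = 28.102400
x = r cos θ + √(L² − h²) = 38.809575 + 106.349683 = 145.159258

145.1593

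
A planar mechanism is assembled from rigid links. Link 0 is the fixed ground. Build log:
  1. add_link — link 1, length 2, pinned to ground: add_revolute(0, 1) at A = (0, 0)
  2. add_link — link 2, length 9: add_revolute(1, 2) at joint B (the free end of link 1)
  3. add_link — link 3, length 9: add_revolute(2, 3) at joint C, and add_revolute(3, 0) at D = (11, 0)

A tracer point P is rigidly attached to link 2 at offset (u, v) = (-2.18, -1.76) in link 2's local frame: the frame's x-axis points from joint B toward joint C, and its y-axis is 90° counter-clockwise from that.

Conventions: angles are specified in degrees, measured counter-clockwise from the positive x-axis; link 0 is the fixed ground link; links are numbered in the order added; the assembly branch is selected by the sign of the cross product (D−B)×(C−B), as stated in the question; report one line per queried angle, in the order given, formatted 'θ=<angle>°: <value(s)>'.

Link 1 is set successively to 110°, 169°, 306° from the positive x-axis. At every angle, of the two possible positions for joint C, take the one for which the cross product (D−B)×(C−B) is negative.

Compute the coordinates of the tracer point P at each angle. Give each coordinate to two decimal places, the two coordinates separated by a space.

A=(0,0), D=(11.00,0)
θ=110°: B = A + 2.00·(cos110°, sin110°) = (-0.6840, 1.8794)
θ=110°: |BD| = 11.8342
θ=110°: circle(B,9.00) ∩ circle(D,9.00): a=5.9171, h=6.7814
θ=110°:   candidates: C₊=(6.2349,7.6351) cross=80.253; C₋=(4.0810,-5.7557) cross=-80.253
θ=110°:   branch - wants cross < 0 → take C=(4.0810,-5.7557) (cross=-80.253)
θ=110°: ex = (C−B)/|BC| = (0.5295,-0.8483); ey = (0.8483,0.5295)
θ=110°: P = B + -2.18·ex + -1.76·ey = (-3.3313,2.7969)
θ=169°: B = A + 2.00·(cos169°, sin169°) = (-1.9633, 0.3816)
θ=169°: |BD| = 12.9689
θ=169°: circle(B,9.00) ∩ circle(D,9.00): a=6.4844, h=6.2412
θ=169°:   candidates: C₊=(4.7020,6.4293) cross=80.941; C₋=(4.3347,-6.0477) cross=-80.941
θ=169°:   branch - wants cross < 0 → take C=(4.3347,-6.0477) (cross=-80.941)
θ=169°: ex = (C−B)/|BC| = (0.6998,-0.7144); ey = (0.7144,0.6998)
θ=169°: P = B + -2.18·ex + -1.76·ey = (-4.7460,0.7073)
θ=306°: B = A + 2.00·(cos306°, sin306°) = (1.1756, -1.6180)
θ=306°: |BD| = 9.9568
θ=306°: circle(B,9.00) ∩ circle(D,9.00): a=4.9784, h=7.4977
θ=306°:   candidates: C₊=(4.8694,6.5890) cross=74.653; C₋=(7.3062,-8.2071) cross=-74.653
θ=306°:   branch - wants cross < 0 → take C=(7.3062,-8.2071) (cross=-74.653)
θ=306°: ex = (C−B)/|BC| = (0.6812,-0.7321); ey = (0.7321,0.6812)
θ=306°: P = B + -2.18·ex + -1.76·ey = (-1.5979,-1.2209)

θ=110°: -3.33 2.80
θ=169°: -4.75 0.71
θ=306°: -1.60 -1.22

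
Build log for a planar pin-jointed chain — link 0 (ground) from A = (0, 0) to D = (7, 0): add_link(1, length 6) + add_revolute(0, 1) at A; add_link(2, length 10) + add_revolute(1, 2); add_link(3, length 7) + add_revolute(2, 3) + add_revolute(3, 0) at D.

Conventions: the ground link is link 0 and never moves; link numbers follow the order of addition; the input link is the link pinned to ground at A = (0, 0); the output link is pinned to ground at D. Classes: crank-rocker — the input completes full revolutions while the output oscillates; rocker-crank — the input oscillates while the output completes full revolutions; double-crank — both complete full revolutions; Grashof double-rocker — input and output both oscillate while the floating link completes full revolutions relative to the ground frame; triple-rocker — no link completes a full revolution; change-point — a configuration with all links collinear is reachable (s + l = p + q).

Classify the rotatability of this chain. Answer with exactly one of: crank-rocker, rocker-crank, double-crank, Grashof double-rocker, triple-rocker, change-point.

lengths: ground=7, input=6, coupler=10, output=7
sorted: s=6 (shortest), l=10 (longest), p+q=14
s + l = 16 vs p + q = 14
s + l > p + q → non-Grashof → no link fully rotates → triple-rocker

triple-rocker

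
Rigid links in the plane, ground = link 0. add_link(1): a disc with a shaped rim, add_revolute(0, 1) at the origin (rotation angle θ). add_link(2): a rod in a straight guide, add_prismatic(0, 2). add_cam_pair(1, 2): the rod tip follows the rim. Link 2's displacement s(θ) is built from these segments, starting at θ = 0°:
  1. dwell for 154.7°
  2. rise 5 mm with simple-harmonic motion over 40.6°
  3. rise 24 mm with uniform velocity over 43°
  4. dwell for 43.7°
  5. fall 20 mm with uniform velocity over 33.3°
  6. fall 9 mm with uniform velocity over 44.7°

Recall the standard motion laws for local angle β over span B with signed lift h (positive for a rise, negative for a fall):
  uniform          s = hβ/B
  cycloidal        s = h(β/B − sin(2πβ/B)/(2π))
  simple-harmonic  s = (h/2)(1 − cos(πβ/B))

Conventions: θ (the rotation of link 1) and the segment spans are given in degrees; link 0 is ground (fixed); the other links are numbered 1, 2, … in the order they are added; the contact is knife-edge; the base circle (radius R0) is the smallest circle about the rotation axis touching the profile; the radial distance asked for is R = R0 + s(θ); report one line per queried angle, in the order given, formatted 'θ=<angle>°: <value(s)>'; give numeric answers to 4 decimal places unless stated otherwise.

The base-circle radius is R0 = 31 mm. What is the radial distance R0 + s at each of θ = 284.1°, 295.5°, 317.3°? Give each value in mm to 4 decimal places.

segment 1 (0° to 154.7°, dwell): s unchanged at 0.0000
segment 2 (154.7° to 195.3°, simple-harmonic, h = 5) is passed completely: s = 0.0000 + (5) = 5.0000
segment 3 (195.3° to 238.3°, uniform, h = 24) is passed completely: s = 5.0000 + (24) = 29.0000
segment 4 (238.3° to 282°, dwell): s unchanged at 29.0000
θ = 284.1° falls in segment 5 (282° to 315.3°, uniform, h = -20): β = 284.1 − 282 = 2.1°, B = 33.3°; Δs = -20·2.1/33.3 = -1.2613; s = 29.0000 − 1.2613 = 27.7387
θ = 295.5° falls in segment 5 (282° to 315.3°, uniform, h = -20): β = 295.5 − 282 = 13.5°, B = 33.3°; Δs = -20·13.5/33.3 = -8.1081; s = 29.0000 − 8.1081 = 20.8919
segment 5 (282° to 315.3°, uniform, h = -20) is passed completely: s = 29.0000 + (-20) = 9.0000
θ = 317.3° falls in segment 6 (315.3° to 360°, uniform, h = -9): β = 317.3 − 315.3 = 2°, B = 44.7°; Δs = -9·2/44.7 = -0.4027; s = 9.0000 − 0.4027 = 8.5973
θ=284.1°: R = R0 + s = 31 + 27.7387 = 58.7387
θ=295.5°: R = R0 + s = 31 + 20.8919 = 51.8919
θ=317.3°: R = R0 + s = 31 + 8.5973 = 39.5973

θ=284.1°: 58.7387
θ=295.5°: 51.8919
θ=317.3°: 39.5973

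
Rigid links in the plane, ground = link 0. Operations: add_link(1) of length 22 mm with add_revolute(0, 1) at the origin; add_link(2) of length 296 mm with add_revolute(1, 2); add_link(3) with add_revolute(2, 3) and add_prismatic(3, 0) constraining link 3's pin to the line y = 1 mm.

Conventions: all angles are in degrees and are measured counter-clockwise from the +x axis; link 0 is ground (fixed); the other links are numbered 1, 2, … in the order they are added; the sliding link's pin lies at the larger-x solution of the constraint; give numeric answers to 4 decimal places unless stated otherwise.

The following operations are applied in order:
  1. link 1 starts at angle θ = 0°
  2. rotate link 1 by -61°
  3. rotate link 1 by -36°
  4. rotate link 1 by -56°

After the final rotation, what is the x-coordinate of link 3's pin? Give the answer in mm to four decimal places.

geometry: r = 22 mm, L = 296 mm, e = 1 mm; θ starts at 0°
rotate link 1 by -61°: θ ← 0° -61° = -61°
rotate link 1 by -36°: θ ← -61° -36° = -97°
rotate link 1 by -56°: θ ← -97° -56° = -153°
crank pin P = (r cos θ, r sin θ) = (-19.602144, -9.987791)
h = r sin θ − e = -9.987791 − 1 = -10.987791
x = r cos θ + √(L² − h²) = -19.602144 + 295.795991 = 276.193848

276.1938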